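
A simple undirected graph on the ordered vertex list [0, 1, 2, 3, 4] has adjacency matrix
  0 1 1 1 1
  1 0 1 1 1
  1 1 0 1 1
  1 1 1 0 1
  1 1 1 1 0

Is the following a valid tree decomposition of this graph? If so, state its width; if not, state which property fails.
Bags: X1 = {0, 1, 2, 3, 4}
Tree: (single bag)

Checking the three conditions: (i) the bags cover all of {0, 1, 2, 3, 4}; (ii) for each edge, some bag contains both endpoints; (iii) the bags containing any fixed vertex form a subtree. All hold, so the decomposition is valid with width 5 − 1 = 4.

Yes; width 4.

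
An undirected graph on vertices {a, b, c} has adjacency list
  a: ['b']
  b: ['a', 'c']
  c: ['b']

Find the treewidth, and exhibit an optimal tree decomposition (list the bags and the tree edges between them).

Every bag has size at most 2, so the width is 2 − 1 = 1 and tw(G) ≤ 1. G has an edge, so its treewidth is at least 1. Therefore the treewidth is 1.

Treewidth 1.
One optimal decomposition is:
Bags: B1 = {b, c}  B2 = {a, b}
Tree: B1–B2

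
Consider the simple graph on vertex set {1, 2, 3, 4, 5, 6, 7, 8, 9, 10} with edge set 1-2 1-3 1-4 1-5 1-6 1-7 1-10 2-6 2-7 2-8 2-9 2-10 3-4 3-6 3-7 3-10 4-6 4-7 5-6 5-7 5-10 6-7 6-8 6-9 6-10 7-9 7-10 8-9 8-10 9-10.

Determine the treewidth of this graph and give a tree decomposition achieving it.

Treewidth 4.
Bags: B1 = {1, 3, 6, 7, 10}  B2 = {1, 2, 6, 7, 10}  B3 = {1, 5, 6, 7, 10}  B4 = {1, 3, 4, 6, 7}  B5 = {2, 6, 7, 9, 10}  B6 = {2, 6, 8, 9, 10}
Tree: B1–B2, B2–B3, B1–B4, B2–B5, B5–B6

Every bag has size at most 5, so the width is 5 − 1 = 4 and tw(G) ≤ 4. For the lower bound, the 5 vertices {2, 6, 8, 9, 10} are pairwise adjacent, and any tree decomposition puts a clique entirely inside one bag — forcing width ≥ 4. Combining the bounds, tw(G) = 4.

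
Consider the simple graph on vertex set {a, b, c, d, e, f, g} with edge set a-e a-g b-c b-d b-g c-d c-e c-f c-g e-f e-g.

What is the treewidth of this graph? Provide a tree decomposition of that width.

The largest bag has 3 vertices, giving width 2; this decomposition certifies tw(G) ≤ 2. Conversely, {b, c, d} is a clique of size 3, and the vertices of any clique must share a bag in every tree decomposition; so some bag has ≥ 3 vertices and tw(G) ≥ 2. The upper and lower bounds meet at 2, so that is the treewidth.

Treewidth 2.
One optimal decomposition is:
Bags: B1 = {b, c, g}  B2 = {c, e, g}  B3 = {a, e, g}  B4 = {c, e, f}  B5 = {b, c, d}
Tree: B1–B2, B2–B3, B2–B4, B1–B5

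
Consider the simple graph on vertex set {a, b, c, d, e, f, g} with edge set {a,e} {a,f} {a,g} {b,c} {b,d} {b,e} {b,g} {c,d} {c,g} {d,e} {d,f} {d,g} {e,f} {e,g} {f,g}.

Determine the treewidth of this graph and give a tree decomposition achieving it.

Each bag holds 4 vertices, so the decomposition has width 3, which upper-bounds the treewidth. On the other hand G contains the 4-clique {d, e, f, g}. A clique must lie in a single bag of any decomposition, so no decomposition can have width below 3. Therefore the treewidth is 3.

Treewidth 3.
Bags: B1 = {b, c, d, g}  B2 = {b, d, e, g}  B3 = {d, e, f, g}  B4 = {a, e, f, g}
Tree: B1–B2, B2–B3, B3–B4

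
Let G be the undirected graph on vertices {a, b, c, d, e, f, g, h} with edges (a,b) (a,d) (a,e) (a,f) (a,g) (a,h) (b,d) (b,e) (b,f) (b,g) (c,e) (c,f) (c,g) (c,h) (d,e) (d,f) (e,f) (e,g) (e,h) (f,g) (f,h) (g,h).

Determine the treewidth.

A width-4 tree decomposition is:
Bags: B1 = {c, e, f, g, h}  B2 = {a, e, f, g, h}  B3 = {a, b, e, f, g}  B4 = {a, b, d, e, f}
Tree: B1–B2, B2–B3, B3–B4
Each bag holds 5 vertices, so the decomposition has width 4, which upper-bounds the treewidth. On the other hand G contains the 5-clique {a, b, d, e, f}. A clique must lie in a single bag of any decomposition, so no decomposition can have width below 4. Therefore the treewidth is 4.

4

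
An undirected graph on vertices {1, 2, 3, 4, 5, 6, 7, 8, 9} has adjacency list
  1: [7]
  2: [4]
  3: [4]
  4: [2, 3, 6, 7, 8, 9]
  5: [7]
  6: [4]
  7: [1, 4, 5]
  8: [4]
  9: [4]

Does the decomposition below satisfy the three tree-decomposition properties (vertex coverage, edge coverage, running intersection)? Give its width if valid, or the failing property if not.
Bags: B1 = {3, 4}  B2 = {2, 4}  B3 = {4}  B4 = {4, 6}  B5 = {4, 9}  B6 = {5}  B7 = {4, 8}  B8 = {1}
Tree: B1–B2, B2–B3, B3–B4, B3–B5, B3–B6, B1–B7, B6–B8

A tree decomposition must satisfy three properties: every vertex lies in some bag; for every edge, both endpoints lie together in some bag; and for every vertex, the bags containing it form a connected subtree. Here vertex 7 appears in no bag, so the decomposition is invalid.

No — vertex 7 appears in no bag.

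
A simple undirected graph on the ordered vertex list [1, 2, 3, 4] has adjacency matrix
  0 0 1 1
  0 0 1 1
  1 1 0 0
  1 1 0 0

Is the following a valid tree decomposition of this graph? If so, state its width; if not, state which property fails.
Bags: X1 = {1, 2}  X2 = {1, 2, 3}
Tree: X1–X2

A tree decomposition must satisfy three properties: every vertex lies in some bag; for every edge, both endpoints lie together in some bag; and for every vertex, the bags containing it form a connected subtree. Here vertex 4 appears in no bag, so the decomposition is invalid.

No — vertex 4 appears in no bag.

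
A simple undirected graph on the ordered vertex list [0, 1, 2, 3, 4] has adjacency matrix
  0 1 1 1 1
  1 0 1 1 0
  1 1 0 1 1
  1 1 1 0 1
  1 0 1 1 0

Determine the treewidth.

A width-3 tree decomposition is:
Bags: B1 = {0, 2, 3, 4}  B2 = {0, 1, 2, 3}
Tree: B1–B2
The largest bag has 4 vertices, giving width 3; this decomposition certifies tw(G) ≤ 3. For the lower bound, the 4 vertices {0, 1, 2, 3} are pairwise adjacent, and any tree decomposition puts a clique entirely inside one bag — forcing width ≥ 3. Therefore the treewidth is 3.

3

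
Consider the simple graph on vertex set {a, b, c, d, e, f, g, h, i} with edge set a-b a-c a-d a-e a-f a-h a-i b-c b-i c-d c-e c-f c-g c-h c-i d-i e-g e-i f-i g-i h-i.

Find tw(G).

3

A width-3 tree decomposition is:
Bags: B1 = {a, c, e, i}  B2 = {a, c, h, i}  B3 = {a, c, d, i}  B4 = {a, c, f, i}  B5 = {a, b, c, i}  B6 = {c, e, g, i}
Tree: B1–B2, B2–B3, B1–B4, B4–B5, B1–B6
Every bag has size at most 4, so the width is 4 − 1 = 3 and tw(G) ≤ 3. Conversely, {c, e, g, i} is a clique of size 4, and the vertices of any clique must share a bag in every tree decomposition; so some bag has ≥ 4 vertices and tw(G) ≥ 3. Combining the bounds, tw(G) = 3.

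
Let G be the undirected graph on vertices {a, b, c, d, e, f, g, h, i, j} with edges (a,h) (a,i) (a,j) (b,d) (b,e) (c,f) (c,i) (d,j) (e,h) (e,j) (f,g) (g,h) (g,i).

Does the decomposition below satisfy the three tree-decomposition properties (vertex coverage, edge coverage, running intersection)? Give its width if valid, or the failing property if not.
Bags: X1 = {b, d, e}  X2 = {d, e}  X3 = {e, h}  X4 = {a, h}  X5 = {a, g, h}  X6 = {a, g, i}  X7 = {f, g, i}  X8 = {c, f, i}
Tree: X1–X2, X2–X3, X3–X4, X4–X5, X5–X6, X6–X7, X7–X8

A tree decomposition must satisfy three properties: every vertex lies in some bag; for every edge, both endpoints lie together in some bag; and for every vertex, the bags containing it form a connected subtree. Here vertex j appears in no bag, so the decomposition is invalid.

No — vertex j appears in no bag.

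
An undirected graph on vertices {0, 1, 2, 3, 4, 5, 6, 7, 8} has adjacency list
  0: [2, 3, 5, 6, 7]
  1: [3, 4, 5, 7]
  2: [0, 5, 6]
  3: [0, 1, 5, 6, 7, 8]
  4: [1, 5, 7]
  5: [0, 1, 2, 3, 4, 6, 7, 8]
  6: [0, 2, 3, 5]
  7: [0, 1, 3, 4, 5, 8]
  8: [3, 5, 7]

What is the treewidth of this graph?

A width-3 tree decomposition is:
Bags: B1 = {0, 3, 5, 7}  B2 = {3, 5, 7, 8}  B3 = {1, 3, 5, 7}  B4 = {0, 3, 5, 6}  B5 = {1, 4, 5, 7}  B6 = {0, 2, 5, 6}
Tree: B1–B2, B1–B3, B1–B4, B3–B5, B4–B6
Every bag has size at most 4, so the width is 4 − 1 = 3 and tw(G) ≤ 3. Conversely, {0, 2, 5, 6} is a clique of size 4, and the vertices of any clique must share a bag in every tree decomposition; so some bag has ≥ 4 vertices and tw(G) ≥ 3. The upper and lower bounds meet at 3, so that is the treewidth.

3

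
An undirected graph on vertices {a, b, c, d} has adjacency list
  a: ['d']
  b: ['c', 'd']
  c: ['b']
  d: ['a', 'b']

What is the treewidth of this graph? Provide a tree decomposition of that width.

Each bag holds 2 vertices, so the decomposition has width 1, which upper-bounds the treewidth. G has an edge, so its treewidth is at least 1. The upper and lower bounds meet at 1, so that is the treewidth.

Treewidth 1.
Bags: B1 = {b, d}  B2 = {b, c}  B3 = {a, d}
Tree: B1–B2, B1–B3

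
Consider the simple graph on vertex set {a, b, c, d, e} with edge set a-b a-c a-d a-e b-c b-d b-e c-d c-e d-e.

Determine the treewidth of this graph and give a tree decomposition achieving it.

Treewidth 4.
Bags: B1 = {a, b, c, d, e}
Tree: (single bag)

With just one bag of size 5, the width is 5 − 1 = 4, so tw(G) ≤ 4. On the other hand G contains the 5-clique {a, b, c, d, e}. A clique must lie in a single bag of any decomposition, so no decomposition can have width below 4. Combining the bounds, tw(G) = 4.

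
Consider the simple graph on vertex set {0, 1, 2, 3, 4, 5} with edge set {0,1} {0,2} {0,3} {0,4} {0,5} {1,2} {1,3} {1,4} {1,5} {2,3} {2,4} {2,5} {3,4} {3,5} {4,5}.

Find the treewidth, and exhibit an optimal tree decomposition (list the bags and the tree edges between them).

A single bag containing all 6 vertices is trivially a valid decomposition of width 5. Conversely, {0, 1, 2, 3, 4, 5} is a clique of size 6, and the vertices of any clique must share a bag in every tree decomposition; so some bag has ≥ 6 vertices and tw(G) ≥ 5. The upper and lower bounds meet at 5, so that is the treewidth.

Treewidth 5.
Bags: B1 = {0, 1, 2, 3, 4, 5}
Tree: (single bag)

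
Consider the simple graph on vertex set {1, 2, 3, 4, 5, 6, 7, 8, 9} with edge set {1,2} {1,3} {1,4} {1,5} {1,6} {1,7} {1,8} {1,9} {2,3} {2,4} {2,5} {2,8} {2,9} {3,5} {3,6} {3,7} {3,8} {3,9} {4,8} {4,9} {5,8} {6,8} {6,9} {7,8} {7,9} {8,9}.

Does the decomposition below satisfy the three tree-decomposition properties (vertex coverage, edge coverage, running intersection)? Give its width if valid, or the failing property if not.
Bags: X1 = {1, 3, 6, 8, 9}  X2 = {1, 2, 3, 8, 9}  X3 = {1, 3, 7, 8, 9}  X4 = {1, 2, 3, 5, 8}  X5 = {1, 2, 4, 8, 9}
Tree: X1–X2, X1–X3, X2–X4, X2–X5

Vertex coverage: the bags together contain {1, 2, 3, 4, 5, 6, 7, 8, 9}, the full vertex set. Edge coverage: each edge of G has both endpoints in at least one bag. Running intersection: for every vertex, the bags containing it form a connected subtree. All three properties hold, so this is a valid tree decomposition of width max|bag| − 1 = 4, and hence tw(G) ≤ 4.

Yes; width 4.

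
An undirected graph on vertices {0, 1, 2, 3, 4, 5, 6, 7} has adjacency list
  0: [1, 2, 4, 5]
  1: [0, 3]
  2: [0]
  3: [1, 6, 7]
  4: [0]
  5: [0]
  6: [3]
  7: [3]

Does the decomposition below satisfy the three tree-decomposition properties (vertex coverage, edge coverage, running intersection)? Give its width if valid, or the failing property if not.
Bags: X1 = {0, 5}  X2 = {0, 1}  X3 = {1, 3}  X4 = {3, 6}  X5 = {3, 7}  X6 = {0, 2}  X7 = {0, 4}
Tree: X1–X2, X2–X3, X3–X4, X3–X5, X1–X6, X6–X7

Yes; width 1.

Every vertex of G appears in some bag (union = {0, 1, 2, 3, 4, 5, 6, 7}); every edge is covered by a bag; and for each vertex v the set of bags containing v is connected in the bag tree. The decomposition is therefore valid. The largest bag has 2 vertices, so the width is 1.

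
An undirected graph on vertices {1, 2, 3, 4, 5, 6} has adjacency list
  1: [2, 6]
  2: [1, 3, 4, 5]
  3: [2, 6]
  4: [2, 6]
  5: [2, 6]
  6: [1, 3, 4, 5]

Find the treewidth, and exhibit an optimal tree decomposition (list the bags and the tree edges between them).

Every bag has size at most 3, so the width is 3 − 1 = 2 and tw(G) ≤ 2. Since 5–2–1–6–5 is a cycle in G, G is not acyclic. Forests are exactly the graphs of treewidth ≤ 1, so tw(G) ≥ 2. The upper and lower bounds meet at 2, so that is the treewidth.

Treewidth 2.
One such decomposition:
Bags: B1 = {2, 5, 6}  B2 = {1, 2, 6}  B3 = {2, 3, 6}  B4 = {2, 4, 6}
Tree: B1–B2, B2–B3, B3–B4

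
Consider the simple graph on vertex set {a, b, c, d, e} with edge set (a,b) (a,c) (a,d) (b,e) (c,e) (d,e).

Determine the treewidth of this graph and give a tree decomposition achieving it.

Treewidth 2.
One optimal decomposition is:
Bags: B1 = {a, b, e}  B2 = {a, d, e}  B3 = {a, c, e}
Tree: B1–B2, B2–B3

The largest bag has 3 vertices, giving width 2; this decomposition certifies tw(G) ≤ 2. Since e–b–a–d–e is a cycle in G, G is not acyclic. Forests are exactly the graphs of treewidth ≤ 1, so tw(G) ≥ 2. The upper and lower bounds meet at 2, so that is the treewidth.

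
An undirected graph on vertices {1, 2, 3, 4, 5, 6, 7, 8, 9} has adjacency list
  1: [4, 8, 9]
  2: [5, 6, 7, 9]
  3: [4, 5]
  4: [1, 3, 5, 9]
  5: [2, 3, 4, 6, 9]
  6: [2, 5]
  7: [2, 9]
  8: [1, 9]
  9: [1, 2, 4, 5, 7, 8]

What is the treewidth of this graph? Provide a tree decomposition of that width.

Treewidth 2.
Bags: B1 = {2, 5, 9}  B2 = {2, 5, 6}  B3 = {4, 5, 9}  B4 = {1, 4, 9}  B5 = {1, 8, 9}  B6 = {2, 7, 9}  B7 = {3, 4, 5}
Tree: B1–B2, B1–B3, B3–B4, B4–B5, B1–B6, B3–B7

The largest bag has 3 vertices, giving width 2; this decomposition certifies tw(G) ≤ 2. For the lower bound, the 3 vertices {1, 8, 9} are pairwise adjacent, and any tree decomposition puts a clique entirely inside one bag — forcing width ≥ 2. Therefore the treewidth is 2.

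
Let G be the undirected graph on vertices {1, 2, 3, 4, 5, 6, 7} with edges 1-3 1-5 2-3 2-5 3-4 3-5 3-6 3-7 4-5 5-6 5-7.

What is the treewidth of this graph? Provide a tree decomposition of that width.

Treewidth 2.
One optimal decomposition is:
Bags: B1 = {3, 5, 6}  B2 = {2, 3, 5}  B3 = {1, 3, 5}  B4 = {3, 5, 7}  B5 = {3, 4, 5}
Tree: B1–B2, B1–B3, B3–B4, B1–B5

The largest bag has 3 vertices, giving width 2; this decomposition certifies tw(G) ≤ 2. For the lower bound, the 3 vertices {1, 3, 5} are pairwise adjacent, and any tree decomposition puts a clique entirely inside one bag — forcing width ≥ 2. Combining the bounds, tw(G) = 2.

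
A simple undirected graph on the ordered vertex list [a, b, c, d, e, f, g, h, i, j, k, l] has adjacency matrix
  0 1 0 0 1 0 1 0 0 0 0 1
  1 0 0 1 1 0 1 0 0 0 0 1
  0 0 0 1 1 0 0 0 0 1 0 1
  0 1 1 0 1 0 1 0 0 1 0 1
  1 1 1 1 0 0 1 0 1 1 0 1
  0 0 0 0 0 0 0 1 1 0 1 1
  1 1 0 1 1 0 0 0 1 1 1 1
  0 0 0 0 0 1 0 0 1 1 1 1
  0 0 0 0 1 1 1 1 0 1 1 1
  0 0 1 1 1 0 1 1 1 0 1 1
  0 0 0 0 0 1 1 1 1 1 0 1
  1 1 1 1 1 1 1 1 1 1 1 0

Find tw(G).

A width-4 tree decomposition is:
Bags: B1 = {g, i, j, k, l}  B2 = {e, g, i, j, l}  B3 = {d, e, g, j, l}  B4 = {c, d, e, j, l}  B5 = {h, i, j, k, l}  B6 = {f, h, i, k, l}  B7 = {b, d, e, g, l}  B8 = {a, b, e, g, l}
Tree: B1–B2, B2–B3, B3–B4, B1–B5, B5–B6, B3–B7, B7–B8
The largest bag has 5 vertices, giving width 4; this decomposition certifies tw(G) ≤ 4. On the other hand G contains the 5-clique {d, e, g, j, l}. A clique must lie in a single bag of any decomposition, so no decomposition can have width below 4. Combining the bounds, tw(G) = 4.

4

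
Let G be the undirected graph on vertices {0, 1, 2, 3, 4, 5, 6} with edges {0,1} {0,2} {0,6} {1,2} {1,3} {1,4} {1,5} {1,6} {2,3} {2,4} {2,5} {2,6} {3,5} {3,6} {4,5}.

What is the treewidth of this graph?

3

A width-3 tree decomposition is:
Bags: B1 = {1, 2, 3, 5}  B2 = {1, 2, 3, 6}  B3 = {0, 1, 2, 6}  B4 = {1, 2, 4, 5}
Tree: B1–B2, B2–B3, B1–B4
Each bag holds 4 vertices, so the decomposition has width 3, which upper-bounds the treewidth. On the other hand G contains the 4-clique {0, 1, 2, 6}. A clique must lie in a single bag of any decomposition, so no decomposition can have width below 3. Hence tw(G) = 3 exactly.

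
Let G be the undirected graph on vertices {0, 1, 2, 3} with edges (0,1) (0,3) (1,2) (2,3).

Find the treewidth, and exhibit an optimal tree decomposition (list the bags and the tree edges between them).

Treewidth 2.
Bags: B1 = {0, 2, 3}  B2 = {0, 1, 2}
Tree: B1–B2

Each bag holds 3 vertices, so the decomposition has width 2, which upper-bounds the treewidth. For the lower bound, G contains the cycle 0–3–2–1–0, so G is not a forest; only forests have treewidth ≤ 1, hence tw(G) ≥ 2. The upper and lower bounds meet at 2, so that is the treewidth.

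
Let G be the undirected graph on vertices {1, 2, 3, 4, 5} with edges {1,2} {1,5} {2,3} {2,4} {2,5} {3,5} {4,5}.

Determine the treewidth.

2

A width-2 tree decomposition is:
Bags: B1 = {2, 4, 5}  B2 = {1, 2, 5}  B3 = {2, 3, 5}
Tree: B1–B2, B1–B3
Every bag has size at most 3, so the width is 3 − 1 = 2 and tw(G) ≤ 2. On the other hand G contains the 3-clique {1, 2, 5}. A clique must lie in a single bag of any decomposition, so no decomposition can have width below 2. Combining the bounds, tw(G) = 2.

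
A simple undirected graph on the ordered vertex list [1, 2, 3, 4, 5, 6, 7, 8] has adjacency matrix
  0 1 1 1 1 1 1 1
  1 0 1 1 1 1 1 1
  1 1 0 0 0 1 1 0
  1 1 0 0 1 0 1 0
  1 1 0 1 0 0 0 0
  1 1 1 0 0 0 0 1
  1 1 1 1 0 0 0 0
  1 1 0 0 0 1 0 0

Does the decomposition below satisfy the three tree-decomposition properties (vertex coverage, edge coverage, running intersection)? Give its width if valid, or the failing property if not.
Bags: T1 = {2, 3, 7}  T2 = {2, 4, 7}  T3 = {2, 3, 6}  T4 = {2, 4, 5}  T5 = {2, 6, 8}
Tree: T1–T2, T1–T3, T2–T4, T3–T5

A tree decomposition must satisfy three properties: every vertex lies in some bag; for every edge, both endpoints lie together in some bag; and for every vertex, the bags containing it form a connected subtree. Here vertex 1 appears in no bag, so the decomposition is invalid.

No — vertex 1 appears in no bag.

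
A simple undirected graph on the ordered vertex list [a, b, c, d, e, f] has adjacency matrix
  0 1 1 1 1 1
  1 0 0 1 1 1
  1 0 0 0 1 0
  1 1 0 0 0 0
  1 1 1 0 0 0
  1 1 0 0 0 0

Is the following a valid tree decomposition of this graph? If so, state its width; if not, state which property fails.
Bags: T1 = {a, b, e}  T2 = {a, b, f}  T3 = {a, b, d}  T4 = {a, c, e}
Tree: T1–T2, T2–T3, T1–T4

Checking the three conditions: (i) the bags cover all of {a, b, c, d, e, f}; (ii) for each edge, some bag contains both endpoints; (iii) the bags containing any fixed vertex form a subtree. All hold, so the decomposition is valid with width 3 − 1 = 2.

Yes; width 2.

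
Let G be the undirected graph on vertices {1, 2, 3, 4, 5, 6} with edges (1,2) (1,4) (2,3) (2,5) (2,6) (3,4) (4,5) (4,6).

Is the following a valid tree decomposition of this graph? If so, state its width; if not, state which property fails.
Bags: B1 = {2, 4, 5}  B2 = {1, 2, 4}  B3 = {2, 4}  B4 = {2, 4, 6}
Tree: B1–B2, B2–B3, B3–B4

A tree decomposition must satisfy three properties: every vertex lies in some bag; for every edge, both endpoints lie together in some bag; and for every vertex, the bags containing it form a connected subtree. Here vertex 3 appears in no bag, so the decomposition is invalid.

No — vertex 3 appears in no bag.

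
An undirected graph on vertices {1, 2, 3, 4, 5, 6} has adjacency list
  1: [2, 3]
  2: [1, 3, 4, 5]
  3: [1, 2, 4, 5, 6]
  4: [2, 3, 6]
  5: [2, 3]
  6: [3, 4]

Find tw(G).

A width-2 tree decomposition is:
Bags: B1 = {1, 2, 3}  B2 = {2, 3, 4}  B3 = {2, 3, 5}  B4 = {3, 4, 6}
Tree: B1–B2, B1–B3, B2–B4
Every bag has size at most 3, so the width is 3 − 1 = 2 and tw(G) ≤ 2. On the other hand G contains the 3-clique {1, 2, 3}. A clique must lie in a single bag of any decomposition, so no decomposition can have width below 2. Combining the bounds, tw(G) = 2.

2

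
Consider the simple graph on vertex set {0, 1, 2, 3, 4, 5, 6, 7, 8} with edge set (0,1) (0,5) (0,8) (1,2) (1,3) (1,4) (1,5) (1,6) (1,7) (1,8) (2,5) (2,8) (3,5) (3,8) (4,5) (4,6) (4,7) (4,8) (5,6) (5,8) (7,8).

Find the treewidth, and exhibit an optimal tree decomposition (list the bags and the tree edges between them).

Treewidth 3.
One optimal decomposition is:
Bags: B1 = {1, 4, 5, 8}  B2 = {0, 1, 5, 8}  B3 = {1, 3, 5, 8}  B4 = {1, 2, 5, 8}  B5 = {1, 4, 7, 8}  B6 = {1, 4, 5, 6}
Tree: B1–B2, B1–B3, B2–B4, B1–B5, B1–B6

Every bag has size at most 4, so the width is 4 − 1 = 3 and tw(G) ≤ 3. Conversely, {0, 1, 5, 8} is a clique of size 4, and the vertices of any clique must share a bag in every tree decomposition; so some bag has ≥ 4 vertices and tw(G) ≥ 3. Combining the bounds, tw(G) = 3.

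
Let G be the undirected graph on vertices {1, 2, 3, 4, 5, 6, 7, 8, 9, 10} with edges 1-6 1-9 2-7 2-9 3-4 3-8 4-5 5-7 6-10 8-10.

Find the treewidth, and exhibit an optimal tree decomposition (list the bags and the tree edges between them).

Each bag holds 3 vertices, so the decomposition has width 2, which upper-bounds the treewidth. The edges 8–10–6–1–9–2–7–5–4–3–8 form a cycle, so G is not a tree and its treewidth is at least 2. Therefore the treewidth is 2.

Treewidth 2.
Bags: B1 = {6, 8, 10}  B2 = {1, 6, 8}  B3 = {1, 8, 9}  B4 = {2, 8, 9}  B5 = {2, 7, 8}  B6 = {5, 7, 8}  B7 = {4, 5, 8}  B8 = {3, 4, 8}
Tree: B1–B2, B2–B3, B3–B4, B4–B5, B5–B6, B6–B7, B7–B8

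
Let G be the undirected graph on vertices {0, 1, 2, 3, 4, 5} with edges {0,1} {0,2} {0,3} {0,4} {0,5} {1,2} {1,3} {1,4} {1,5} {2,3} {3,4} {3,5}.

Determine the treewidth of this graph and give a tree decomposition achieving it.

The largest bag has 4 vertices, giving width 3; this decomposition certifies tw(G) ≤ 3. For the lower bound, the 4 vertices {0, 1, 2, 3} are pairwise adjacent, and any tree decomposition puts a clique entirely inside one bag — forcing width ≥ 3. Therefore the treewidth is 3.

Treewidth 3.
Bags: B1 = {0, 1, 3, 4}  B2 = {0, 1, 3, 5}  B3 = {0, 1, 2, 3}
Tree: B1–B2, B2–B3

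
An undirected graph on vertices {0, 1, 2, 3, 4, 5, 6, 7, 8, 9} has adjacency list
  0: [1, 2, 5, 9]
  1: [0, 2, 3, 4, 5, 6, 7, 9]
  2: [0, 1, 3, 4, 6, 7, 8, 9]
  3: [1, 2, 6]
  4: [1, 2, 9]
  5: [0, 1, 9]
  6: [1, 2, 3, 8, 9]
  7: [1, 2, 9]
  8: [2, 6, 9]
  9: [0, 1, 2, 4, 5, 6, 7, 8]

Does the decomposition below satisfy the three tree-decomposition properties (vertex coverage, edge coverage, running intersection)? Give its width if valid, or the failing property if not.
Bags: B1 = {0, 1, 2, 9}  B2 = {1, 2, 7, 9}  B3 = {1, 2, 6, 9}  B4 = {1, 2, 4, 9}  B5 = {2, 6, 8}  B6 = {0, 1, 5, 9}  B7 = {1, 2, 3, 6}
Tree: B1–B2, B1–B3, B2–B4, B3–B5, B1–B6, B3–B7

No — edge (9,8) lies in no bag.

A tree decomposition must satisfy three properties: every vertex lies in some bag; for every edge, both endpoints lie together in some bag; and for every vertex, the bags containing it form a connected subtree. Here edge (9,8) lies in no bag, so the decomposition is invalid.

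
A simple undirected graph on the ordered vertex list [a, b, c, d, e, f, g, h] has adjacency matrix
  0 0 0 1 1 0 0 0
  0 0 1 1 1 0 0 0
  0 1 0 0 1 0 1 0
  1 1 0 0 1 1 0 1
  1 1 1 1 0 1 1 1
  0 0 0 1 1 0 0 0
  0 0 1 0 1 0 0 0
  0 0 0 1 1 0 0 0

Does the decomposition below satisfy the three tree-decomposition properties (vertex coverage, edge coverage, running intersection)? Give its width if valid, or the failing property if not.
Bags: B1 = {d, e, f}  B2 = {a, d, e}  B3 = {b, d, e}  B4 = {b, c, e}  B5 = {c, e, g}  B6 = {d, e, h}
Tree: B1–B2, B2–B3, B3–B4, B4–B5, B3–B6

Every vertex of G appears in some bag (union = {a, b, c, d, e, f, g, h}); every edge is covered by a bag; and for each vertex v the set of bags containing v is connected in the bag tree. The decomposition is therefore valid. The largest bag has 3 vertices, so the width is 2.

Yes; width 2.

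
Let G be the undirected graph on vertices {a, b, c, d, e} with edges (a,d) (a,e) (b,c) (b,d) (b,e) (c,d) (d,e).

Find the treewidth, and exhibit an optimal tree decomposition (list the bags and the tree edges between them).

The largest bag has 3 vertices, giving width 2; this decomposition certifies tw(G) ≤ 2. Conversely, {a, d, e} is a clique of size 3, and the vertices of any clique must share a bag in every tree decomposition; so some bag has ≥ 3 vertices and tw(G) ≥ 2. Hence tw(G) = 2 exactly.

Treewidth 2.
One optimal decomposition is:
Bags: B1 = {a, d, e}  B2 = {b, d, e}  B3 = {b, c, d}
Tree: B1–B2, B2–B3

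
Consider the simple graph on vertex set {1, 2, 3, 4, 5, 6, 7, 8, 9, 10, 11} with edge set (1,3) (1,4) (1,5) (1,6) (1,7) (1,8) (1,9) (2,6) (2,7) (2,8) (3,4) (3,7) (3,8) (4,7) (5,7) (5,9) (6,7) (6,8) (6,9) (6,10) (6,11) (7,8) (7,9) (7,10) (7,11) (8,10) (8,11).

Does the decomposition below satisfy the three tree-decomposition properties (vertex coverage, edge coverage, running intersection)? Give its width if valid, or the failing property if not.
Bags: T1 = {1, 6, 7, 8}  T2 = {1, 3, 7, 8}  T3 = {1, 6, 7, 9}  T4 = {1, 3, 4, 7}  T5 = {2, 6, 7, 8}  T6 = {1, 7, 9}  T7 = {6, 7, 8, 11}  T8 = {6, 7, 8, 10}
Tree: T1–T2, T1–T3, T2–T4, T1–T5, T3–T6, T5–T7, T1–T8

A tree decomposition must satisfy three properties: every vertex lies in some bag; for every edge, both endpoints lie together in some bag; and for every vertex, the bags containing it form a connected subtree. Here vertex 5 appears in no bag, so the decomposition is invalid.

No — vertex 5 appears in no bag.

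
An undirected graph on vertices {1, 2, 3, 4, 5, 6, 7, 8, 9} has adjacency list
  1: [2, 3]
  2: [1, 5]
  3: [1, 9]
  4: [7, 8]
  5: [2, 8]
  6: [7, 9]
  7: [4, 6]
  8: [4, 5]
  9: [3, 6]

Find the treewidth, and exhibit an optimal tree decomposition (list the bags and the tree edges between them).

Treewidth 2.
One such decomposition:
Bags: B1 = {1, 2, 3}  B2 = {2, 3, 5}  B3 = {3, 5, 8}  B4 = {3, 4, 8}  B5 = {3, 4, 7}  B6 = {3, 6, 7}  B7 = {3, 6, 9}
Tree: B1–B2, B2–B3, B3–B4, B4–B5, B5–B6, B6–B7

Each bag holds 3 vertices, so the decomposition has width 2, which upper-bounds the treewidth. Since 3–1–2–5–8–4–7–6–9–3 is a cycle in G, G is not acyclic. Forests are exactly the graphs of treewidth ≤ 1, so tw(G) ≥ 2. Combining the bounds, tw(G) = 2.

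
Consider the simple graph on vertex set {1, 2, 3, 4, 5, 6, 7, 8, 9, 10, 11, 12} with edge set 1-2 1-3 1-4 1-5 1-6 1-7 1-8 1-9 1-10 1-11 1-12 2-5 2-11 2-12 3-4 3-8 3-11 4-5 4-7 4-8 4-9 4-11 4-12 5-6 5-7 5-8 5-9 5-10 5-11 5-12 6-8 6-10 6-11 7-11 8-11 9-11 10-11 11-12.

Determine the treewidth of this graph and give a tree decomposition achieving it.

Each bag holds 5 vertices, so the decomposition has width 4, which upper-bounds the treewidth. For the lower bound, the 5 vertices {1, 3, 4, 8, 11} are pairwise adjacent, and any tree decomposition puts a clique entirely inside one bag — forcing width ≥ 4. Hence tw(G) = 4 exactly.

Treewidth 4.
Bags: B1 = {1, 4, 5, 8, 11}  B2 = {1, 3, 4, 8, 11}  B3 = {1, 4, 5, 11, 12}  B4 = {1, 4, 5, 7, 11}  B5 = {1, 4, 5, 9, 11}  B6 = {1, 5, 6, 8, 11}  B7 = {1, 5, 6, 10, 11}  B8 = {1, 2, 5, 11, 12}
Tree: B1–B2, B1–B3, B3–B4, B4–B5, B1–B6, B6–B7, B3–B8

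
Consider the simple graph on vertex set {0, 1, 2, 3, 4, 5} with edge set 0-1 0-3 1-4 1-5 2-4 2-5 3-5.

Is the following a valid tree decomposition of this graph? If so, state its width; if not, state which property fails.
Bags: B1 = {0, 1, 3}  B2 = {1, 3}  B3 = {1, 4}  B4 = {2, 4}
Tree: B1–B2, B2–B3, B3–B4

No — vertex 5 appears in no bag.

A tree decomposition must satisfy three properties: every vertex lies in some bag; for every edge, both endpoints lie together in some bag; and for every vertex, the bags containing it form a connected subtree. Here vertex 5 appears in no bag, so the decomposition is invalid.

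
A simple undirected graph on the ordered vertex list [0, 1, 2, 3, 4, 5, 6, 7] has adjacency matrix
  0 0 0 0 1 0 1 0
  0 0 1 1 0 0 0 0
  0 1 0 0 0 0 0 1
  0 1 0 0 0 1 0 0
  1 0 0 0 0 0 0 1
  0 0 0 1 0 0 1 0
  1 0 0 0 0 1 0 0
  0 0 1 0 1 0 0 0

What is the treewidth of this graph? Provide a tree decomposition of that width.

Treewidth 2.
One such decomposition:
Bags: B1 = {0, 5, 6}  B2 = {0, 3, 5}  B3 = {0, 1, 3}  B4 = {0, 1, 2}  B5 = {0, 2, 7}  B6 = {0, 4, 7}
Tree: B1–B2, B2–B3, B3–B4, B4–B5, B5–B6

Every bag has size at most 3, so the width is 3 − 1 = 2 and tw(G) ≤ 2. Since 0–6–5–3–1–2–7–4–0 is a cycle in G, G is not acyclic. Forests are exactly the graphs of treewidth ≤ 1, so tw(G) ≥ 2. Therefore the treewidth is 2.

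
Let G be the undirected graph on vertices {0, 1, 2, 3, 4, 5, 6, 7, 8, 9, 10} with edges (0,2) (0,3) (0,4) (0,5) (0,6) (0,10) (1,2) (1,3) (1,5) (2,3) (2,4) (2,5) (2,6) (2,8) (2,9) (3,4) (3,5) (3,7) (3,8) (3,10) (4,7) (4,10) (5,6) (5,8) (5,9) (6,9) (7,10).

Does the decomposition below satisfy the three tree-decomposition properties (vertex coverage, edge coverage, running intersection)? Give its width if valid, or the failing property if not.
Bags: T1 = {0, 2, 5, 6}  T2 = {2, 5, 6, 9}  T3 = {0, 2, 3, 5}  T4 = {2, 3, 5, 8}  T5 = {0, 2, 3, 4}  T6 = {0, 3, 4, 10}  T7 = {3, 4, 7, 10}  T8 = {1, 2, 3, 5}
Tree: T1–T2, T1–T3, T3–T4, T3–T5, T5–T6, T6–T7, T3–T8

Yes; width 3.

Every vertex of G appears in some bag (union = {0, 1, 2, 3, 4, 5, 6, 7, 8, 9, 10}); every edge is covered by a bag; and for each vertex v the set of bags containing v is connected in the bag tree. The decomposition is therefore valid. The largest bag has 4 vertices, so the width is 3.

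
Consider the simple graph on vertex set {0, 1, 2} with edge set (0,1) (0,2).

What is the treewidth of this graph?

A width-1 tree decomposition is:
Bags: B1 = {0, 2}  B2 = {0, 1}
Tree: B1–B2
Every bag has size at most 2, so the width is 2 − 1 = 1 and tw(G) ≤ 1. G has an edge, so its treewidth is at least 1. Therefore the treewidth is 1.

1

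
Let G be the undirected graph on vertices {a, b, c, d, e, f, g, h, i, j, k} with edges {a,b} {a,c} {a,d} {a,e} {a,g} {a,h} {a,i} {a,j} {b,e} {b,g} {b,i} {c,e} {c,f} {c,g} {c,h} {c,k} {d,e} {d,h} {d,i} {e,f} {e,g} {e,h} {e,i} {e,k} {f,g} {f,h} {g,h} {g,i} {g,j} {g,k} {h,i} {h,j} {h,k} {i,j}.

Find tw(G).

4

A width-4 tree decomposition is:
Bags: B1 = {a, e, g, h, i}  B2 = {a, d, e, h, i}  B3 = {a, g, h, i, j}  B4 = {a, c, e, g, h}  B5 = {c, e, f, g, h}  B6 = {a, b, e, g, i}  B7 = {c, e, g, h, k}
Tree: B1–B2, B1–B3, B1–B4, B4–B5, B1–B6, B4–B7
The largest bag has 5 vertices, giving width 4; this decomposition certifies tw(G) ≤ 4. Conversely, {a, d, e, h, i} is a clique of size 5, and the vertices of any clique must share a bag in every tree decomposition; so some bag has ≥ 5 vertices and tw(G) ≥ 4. Combining the bounds, tw(G) = 4.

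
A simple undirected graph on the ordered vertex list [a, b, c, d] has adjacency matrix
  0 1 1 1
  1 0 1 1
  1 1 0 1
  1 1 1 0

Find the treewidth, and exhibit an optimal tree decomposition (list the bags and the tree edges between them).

With just one bag of size 4, the width is 4 − 1 = 3, so tw(G) ≤ 3. On the other hand G contains the 4-clique {a, b, c, d}. A clique must lie in a single bag of any decomposition, so no decomposition can have width below 3. The upper and lower bounds meet at 3, so that is the treewidth.

Treewidth 3.
Bags: B1 = {a, b, c, d}
Tree: (single bag)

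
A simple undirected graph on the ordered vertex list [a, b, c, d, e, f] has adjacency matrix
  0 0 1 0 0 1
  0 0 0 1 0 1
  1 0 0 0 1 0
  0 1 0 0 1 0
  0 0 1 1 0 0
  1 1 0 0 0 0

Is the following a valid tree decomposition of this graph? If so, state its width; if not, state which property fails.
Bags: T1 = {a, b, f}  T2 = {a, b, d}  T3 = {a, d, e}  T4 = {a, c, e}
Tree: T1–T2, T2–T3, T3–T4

Every vertex of G appears in some bag (union = {a, b, c, d, e, f}); every edge is covered by a bag; and for each vertex v the set of bags containing v is connected in the bag tree. The decomposition is therefore valid. The largest bag has 3 vertices, so the width is 2.

Yes; width 2.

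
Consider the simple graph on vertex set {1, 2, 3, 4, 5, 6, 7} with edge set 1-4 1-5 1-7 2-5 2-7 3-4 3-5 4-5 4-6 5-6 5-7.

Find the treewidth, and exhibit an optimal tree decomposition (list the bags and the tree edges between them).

Treewidth 2.
One optimal decomposition is:
Bags: B1 = {4, 5, 6}  B2 = {1, 4, 5}  B3 = {1, 5, 7}  B4 = {2, 5, 7}  B5 = {3, 4, 5}
Tree: B1–B2, B2–B3, B3–B4, B1–B5

Each bag holds 3 vertices, so the decomposition has width 2, which upper-bounds the treewidth. On the other hand G contains the 3-clique {2, 5, 7}. A clique must lie in a single bag of any decomposition, so no decomposition can have width below 2. Combining the bounds, tw(G) = 2.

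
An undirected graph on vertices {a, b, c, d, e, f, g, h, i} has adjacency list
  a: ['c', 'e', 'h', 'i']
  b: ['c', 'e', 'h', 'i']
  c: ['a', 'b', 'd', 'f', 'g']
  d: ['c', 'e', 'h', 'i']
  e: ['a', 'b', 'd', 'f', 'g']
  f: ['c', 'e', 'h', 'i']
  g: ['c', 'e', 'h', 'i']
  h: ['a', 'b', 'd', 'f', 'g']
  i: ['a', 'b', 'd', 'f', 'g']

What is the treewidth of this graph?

A width-4 tree decomposition is:
Bags: B1 = {b, c, e, h, i}  B2 = {c, e, f, h, i}  B3 = {c, d, e, h, i}  B4 = {a, c, e, h, i}  B5 = {c, e, g, h, i}
Tree: B1–B2, B2–B3, B3–B4, B4–B5
Every bag has size at most 5, so the width is 5 − 1 = 4 and tw(G) ≤ 4. For the lower bound: the 5 vertex sets {b,e}, {f,i}, {c,d}, {h}, {a} are disjoint, each induces a connected subgraph, and every pair is joined by at least one edge of G. Contracting each set to a single vertex therefore yields K_{5} as a minor, and since treewidth is minor-monotone, tw(G) ≥ tw(K_{5}) = 4. Combining the bounds, tw(G) = 4.

4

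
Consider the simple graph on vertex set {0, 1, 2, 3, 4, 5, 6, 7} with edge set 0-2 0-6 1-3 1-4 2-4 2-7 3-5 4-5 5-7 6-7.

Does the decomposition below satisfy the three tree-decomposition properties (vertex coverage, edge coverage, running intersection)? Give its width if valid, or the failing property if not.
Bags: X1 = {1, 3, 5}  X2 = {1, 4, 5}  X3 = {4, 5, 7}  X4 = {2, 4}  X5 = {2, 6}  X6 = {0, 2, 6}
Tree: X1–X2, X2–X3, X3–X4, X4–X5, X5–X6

No — edge (7,2) lies in no bag.

A tree decomposition must satisfy three properties: every vertex lies in some bag; for every edge, both endpoints lie together in some bag; and for every vertex, the bags containing it form a connected subtree. Here edge (7,2) lies in no bag, so the decomposition is invalid.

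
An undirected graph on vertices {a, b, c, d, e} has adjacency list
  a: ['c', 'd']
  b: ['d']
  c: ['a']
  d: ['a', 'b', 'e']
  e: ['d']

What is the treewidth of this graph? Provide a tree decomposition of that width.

Treewidth 1.
One optimal decomposition is:
Bags: B1 = {d, e}  B2 = {a, d}  B3 = {b, d}  B4 = {a, c}
Tree: B1–B2, B1–B3, B2–B4

Each bag holds 2 vertices, so the decomposition has width 1, which upper-bounds the treewidth. Any graph with an edge has treewidth ≥ 1, and G has the edge e–d. Therefore the treewidth is 1.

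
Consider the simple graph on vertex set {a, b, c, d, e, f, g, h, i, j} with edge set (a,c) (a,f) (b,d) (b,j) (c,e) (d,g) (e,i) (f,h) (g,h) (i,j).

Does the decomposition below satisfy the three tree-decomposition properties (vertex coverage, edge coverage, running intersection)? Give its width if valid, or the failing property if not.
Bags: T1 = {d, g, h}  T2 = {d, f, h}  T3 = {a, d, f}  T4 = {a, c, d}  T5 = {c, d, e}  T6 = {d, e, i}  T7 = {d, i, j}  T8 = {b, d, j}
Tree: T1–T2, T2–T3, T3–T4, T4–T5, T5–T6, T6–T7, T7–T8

Yes; width 2.

Every vertex of G appears in some bag (union = {a, b, c, d, e, f, g, h, i, j}); every edge is covered by a bag; and for each vertex v the set of bags containing v is connected in the bag tree. The decomposition is therefore valid. The largest bag has 3 vertices, so the width is 2.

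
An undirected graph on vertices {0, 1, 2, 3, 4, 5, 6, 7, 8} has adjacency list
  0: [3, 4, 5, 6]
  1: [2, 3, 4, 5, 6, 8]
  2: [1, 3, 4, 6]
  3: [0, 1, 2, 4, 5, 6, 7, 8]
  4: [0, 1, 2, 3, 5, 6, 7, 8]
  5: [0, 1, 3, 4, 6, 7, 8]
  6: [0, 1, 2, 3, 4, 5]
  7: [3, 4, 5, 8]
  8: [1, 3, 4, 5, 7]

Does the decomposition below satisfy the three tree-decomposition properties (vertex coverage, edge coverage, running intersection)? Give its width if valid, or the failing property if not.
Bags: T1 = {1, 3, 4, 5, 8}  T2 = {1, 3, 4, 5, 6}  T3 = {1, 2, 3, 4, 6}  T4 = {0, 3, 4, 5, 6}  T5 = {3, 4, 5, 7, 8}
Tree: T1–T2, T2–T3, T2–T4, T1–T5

Yes; width 4.

Vertex coverage: the bags together contain {0, 1, 2, 3, 4, 5, 6, 7, 8}, the full vertex set. Edge coverage: each edge of G has both endpoints in at least one bag. Running intersection: for every vertex, the bags containing it form a connected subtree. All three properties hold, so this is a valid tree decomposition of width max|bag| − 1 = 4, and hence tw(G) ≤ 4.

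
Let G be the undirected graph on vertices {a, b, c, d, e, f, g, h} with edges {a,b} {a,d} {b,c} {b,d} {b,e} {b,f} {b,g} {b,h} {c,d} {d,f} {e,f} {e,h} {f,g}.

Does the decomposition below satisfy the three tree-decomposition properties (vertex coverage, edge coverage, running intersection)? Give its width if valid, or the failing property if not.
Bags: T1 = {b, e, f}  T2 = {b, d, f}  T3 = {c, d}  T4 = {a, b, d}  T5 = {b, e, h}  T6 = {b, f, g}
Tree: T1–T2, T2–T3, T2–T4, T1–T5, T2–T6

A tree decomposition must satisfy three properties: every vertex lies in some bag; for every edge, both endpoints lie together in some bag; and for every vertex, the bags containing it form a connected subtree. Here edge (b,c) lies in no bag, so the decomposition is invalid.

No — edge (b,c) lies in no bag.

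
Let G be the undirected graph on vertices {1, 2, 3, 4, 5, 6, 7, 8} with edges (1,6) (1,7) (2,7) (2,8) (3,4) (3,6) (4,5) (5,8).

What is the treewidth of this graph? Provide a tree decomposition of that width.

Every bag has size at most 3, so the width is 3 − 1 = 2 and tw(G) ≤ 2. The edges 1–7–2–8–5–4–3–6–1 form a cycle, so G is not a tree and its treewidth is at least 2. The upper and lower bounds meet at 2, so that is the treewidth.

Treewidth 2.
One optimal decomposition is:
Bags: B1 = {1, 2, 7}  B2 = {1, 2, 8}  B3 = {1, 5, 8}  B4 = {1, 4, 5}  B5 = {1, 3, 4}  B6 = {1, 3, 6}
Tree: B1–B2, B2–B3, B3–B4, B4–B5, B5–B6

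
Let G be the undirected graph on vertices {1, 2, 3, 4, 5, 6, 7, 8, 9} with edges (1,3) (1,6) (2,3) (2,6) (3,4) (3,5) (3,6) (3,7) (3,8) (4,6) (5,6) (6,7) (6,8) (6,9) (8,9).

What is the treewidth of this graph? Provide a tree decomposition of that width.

Each bag holds 3 vertices, so the decomposition has width 2, which upper-bounds the treewidth. On the other hand G contains the 3-clique {6, 8, 9}. A clique must lie in a single bag of any decomposition, so no decomposition can have width below 2. Combining the bounds, tw(G) = 2.

Treewidth 2.
One such decomposition:
Bags: B1 = {1, 3, 6}  B2 = {3, 6, 7}  B3 = {2, 3, 6}  B4 = {3, 5, 6}  B5 = {3, 6, 8}  B6 = {3, 4, 6}  B7 = {6, 8, 9}
Tree: B1–B2, B2–B3, B1–B4, B1–B5, B2–B6, B5–B7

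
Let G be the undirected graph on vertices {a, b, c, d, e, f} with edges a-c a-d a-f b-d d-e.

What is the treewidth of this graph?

1

A width-1 tree decomposition is:
Bags: B1 = {b, d}  B2 = {a, d}  B3 = {a, f}  B4 = {a, c}  B5 = {d, e}
Tree: B1–B2, B2–B3, B3–B4, B2–B5
The largest bag has 2 vertices, giving width 1; this decomposition certifies tw(G) ≤ 1. Any graph with an edge has treewidth ≥ 1, and G has the edge b–d. The upper and lower bounds meet at 1, so that is the treewidth.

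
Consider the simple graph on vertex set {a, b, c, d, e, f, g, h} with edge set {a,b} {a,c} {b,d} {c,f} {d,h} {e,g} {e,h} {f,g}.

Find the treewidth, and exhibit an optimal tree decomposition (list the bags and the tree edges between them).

Every bag has size at most 3, so the width is 3 − 1 = 2 and tw(G) ≤ 2. Since c–a–b–d–h–e–g–f–c is a cycle in G, G is not acyclic. Forests are exactly the graphs of treewidth ≤ 1, so tw(G) ≥ 2. Hence tw(G) = 2 exactly.

Treewidth 2.
Bags: B1 = {a, b, c}  B2 = {b, c, d}  B3 = {c, d, h}  B4 = {c, e, h}  B5 = {c, e, g}  B6 = {c, f, g}
Tree: B1–B2, B2–B3, B3–B4, B4–B5, B5–B6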